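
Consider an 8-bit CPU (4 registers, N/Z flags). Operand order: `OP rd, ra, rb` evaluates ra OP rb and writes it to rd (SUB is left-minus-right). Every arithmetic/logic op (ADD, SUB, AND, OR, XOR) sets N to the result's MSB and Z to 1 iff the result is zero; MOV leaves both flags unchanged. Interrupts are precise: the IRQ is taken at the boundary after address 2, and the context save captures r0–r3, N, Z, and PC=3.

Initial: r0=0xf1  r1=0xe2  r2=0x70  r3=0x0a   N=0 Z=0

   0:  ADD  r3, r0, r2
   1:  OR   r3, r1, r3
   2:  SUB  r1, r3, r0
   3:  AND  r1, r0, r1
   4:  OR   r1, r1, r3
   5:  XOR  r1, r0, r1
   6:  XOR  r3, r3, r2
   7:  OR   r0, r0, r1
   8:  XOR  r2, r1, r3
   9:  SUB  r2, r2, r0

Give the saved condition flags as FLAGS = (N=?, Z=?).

after  0: r0=0xf1 r1=0xe2 r2=0x70 r3=0x61  N=0 Z=0
after  1: r0=0xf1 r1=0xe2 r2=0x70 r3=0xe3  N=1 Z=0
after  2: r0=0xf1 r1=0xf2 r2=0x70 r3=0xe3  N=1 Z=0
-- IRQ taken; context saved, return-PC = 3 --

FLAGS = (N=1, Z=0)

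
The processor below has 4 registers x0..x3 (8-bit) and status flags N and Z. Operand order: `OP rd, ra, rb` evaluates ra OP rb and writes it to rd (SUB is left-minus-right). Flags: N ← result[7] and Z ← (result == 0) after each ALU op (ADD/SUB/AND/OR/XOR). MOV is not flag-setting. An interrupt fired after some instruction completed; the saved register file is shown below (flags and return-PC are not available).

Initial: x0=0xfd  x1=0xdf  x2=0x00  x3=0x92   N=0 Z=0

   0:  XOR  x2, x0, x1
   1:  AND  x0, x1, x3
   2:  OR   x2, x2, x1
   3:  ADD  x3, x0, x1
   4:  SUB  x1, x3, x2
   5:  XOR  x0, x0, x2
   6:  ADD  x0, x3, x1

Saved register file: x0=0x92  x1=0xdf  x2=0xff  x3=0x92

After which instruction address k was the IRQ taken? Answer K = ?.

K = 2

after  0: x0=0xfd x1=0xdf x2=0x22 x3=0x92  N=0 Z=0
after  1: x0=0x92 x1=0xdf x2=0x22 x3=0x92  N=1 Z=0
after  2: x0=0x92 x1=0xdf x2=0xff x3=0x92  N=1 Z=0
-- IRQ taken; context saved, return-PC = 3 --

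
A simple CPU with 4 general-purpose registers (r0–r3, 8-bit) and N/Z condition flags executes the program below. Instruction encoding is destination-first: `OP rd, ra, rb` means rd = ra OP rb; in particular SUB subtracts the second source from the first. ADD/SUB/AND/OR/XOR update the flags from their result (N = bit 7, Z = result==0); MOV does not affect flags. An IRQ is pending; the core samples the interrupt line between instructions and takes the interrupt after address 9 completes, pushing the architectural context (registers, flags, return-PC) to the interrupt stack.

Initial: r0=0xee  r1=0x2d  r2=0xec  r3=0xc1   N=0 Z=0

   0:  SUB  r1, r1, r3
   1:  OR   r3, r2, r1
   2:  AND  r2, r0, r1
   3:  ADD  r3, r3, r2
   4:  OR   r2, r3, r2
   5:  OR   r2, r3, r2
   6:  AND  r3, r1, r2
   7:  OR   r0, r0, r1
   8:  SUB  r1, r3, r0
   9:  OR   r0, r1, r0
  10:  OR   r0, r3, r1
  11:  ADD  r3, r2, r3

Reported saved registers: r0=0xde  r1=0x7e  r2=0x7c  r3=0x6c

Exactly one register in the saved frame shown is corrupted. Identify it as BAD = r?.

BAD = r0

after  0: r0=0xee r1=0x6c r2=0xec r3=0xc1  N=0 Z=0
after  1: r0=0xee r1=0x6c r2=0xec r3=0xec  N=1 Z=0
after  2: r0=0xee r1=0x6c r2=0x6c r3=0xec  N=0 Z=0
after  3: r0=0xee r1=0x6c r2=0x6c r3=0x58  N=0 Z=0
after  4: r0=0xee r1=0x6c r2=0x7c r3=0x58  N=0 Z=0
after  5: r0=0xee r1=0x6c r2=0x7c r3=0x58  N=0 Z=0
after  6: r0=0xee r1=0x6c r2=0x7c r3=0x6c  N=0 Z=0
after  7: r0=0xee r1=0x6c r2=0x7c r3=0x6c  N=1 Z=0
after  8: r0=0xee r1=0x7e r2=0x7c r3=0x6c  N=0 Z=0
after  9: r0=0xfe r1=0x7e r2=0x7c r3=0x6c  N=1 Z=0
-- IRQ taken; context saved, return-PC = 10 --
mismatch: r0: reported 0xde vs actual 0xfe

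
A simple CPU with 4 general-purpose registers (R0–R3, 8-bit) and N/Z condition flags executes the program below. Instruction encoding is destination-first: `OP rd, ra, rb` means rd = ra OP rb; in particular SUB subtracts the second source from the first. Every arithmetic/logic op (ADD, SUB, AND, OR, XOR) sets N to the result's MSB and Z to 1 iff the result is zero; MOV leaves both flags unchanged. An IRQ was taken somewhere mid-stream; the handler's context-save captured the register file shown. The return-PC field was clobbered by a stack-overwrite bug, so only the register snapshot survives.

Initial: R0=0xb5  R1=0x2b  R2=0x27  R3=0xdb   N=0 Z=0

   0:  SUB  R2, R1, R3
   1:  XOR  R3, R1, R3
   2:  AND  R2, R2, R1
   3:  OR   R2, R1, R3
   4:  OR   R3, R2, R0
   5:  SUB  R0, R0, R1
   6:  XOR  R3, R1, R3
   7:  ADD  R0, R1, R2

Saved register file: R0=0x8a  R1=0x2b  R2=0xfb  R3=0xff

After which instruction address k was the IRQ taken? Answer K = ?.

after  0: R0=0xb5 R1=0x2b R2=0x50 R3=0xdb  N=0 Z=0
after  1: R0=0xb5 R1=0x2b R2=0x50 R3=0xf0  N=1 Z=0
after  2: R0=0xb5 R1=0x2b R2=0x00 R3=0xf0  N=0 Z=1
after  3: R0=0xb5 R1=0x2b R2=0xfb R3=0xf0  N=1 Z=0
after  4: R0=0xb5 R1=0x2b R2=0xfb R3=0xff  N=1 Z=0
after  5: R0=0x8a R1=0x2b R2=0xfb R3=0xff  N=1 Z=0
-- IRQ taken; context saved, return-PC = 6 --

K = 5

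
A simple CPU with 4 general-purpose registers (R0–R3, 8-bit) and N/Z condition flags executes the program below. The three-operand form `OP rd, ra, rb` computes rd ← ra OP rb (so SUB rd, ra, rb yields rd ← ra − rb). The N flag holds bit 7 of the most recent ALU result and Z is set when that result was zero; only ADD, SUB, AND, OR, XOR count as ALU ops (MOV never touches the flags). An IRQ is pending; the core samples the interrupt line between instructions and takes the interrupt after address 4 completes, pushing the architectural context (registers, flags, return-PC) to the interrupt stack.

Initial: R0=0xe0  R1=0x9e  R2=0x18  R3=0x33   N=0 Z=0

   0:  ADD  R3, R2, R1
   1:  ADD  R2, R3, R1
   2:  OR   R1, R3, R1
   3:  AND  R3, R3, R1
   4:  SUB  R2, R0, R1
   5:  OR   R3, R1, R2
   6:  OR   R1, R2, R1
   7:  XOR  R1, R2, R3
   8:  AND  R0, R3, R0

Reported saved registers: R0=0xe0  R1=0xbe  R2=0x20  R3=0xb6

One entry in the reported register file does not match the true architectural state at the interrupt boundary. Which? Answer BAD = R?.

after  0: R0=0xe0 R1=0x9e R2=0x18 R3=0xb6  N=1 Z=0
after  1: R0=0xe0 R1=0x9e R2=0x54 R3=0xb6  N=0 Z=0
after  2: R0=0xe0 R1=0xbe R2=0x54 R3=0xb6  N=1 Z=0
after  3: R0=0xe0 R1=0xbe R2=0x54 R3=0xb6  N=1 Z=0
after  4: R0=0xe0 R1=0xbe R2=0x22 R3=0xb6  N=0 Z=0
-- IRQ taken; context saved, return-PC = 5 --
mismatch: R2: reported 0x20 vs actual 0x22

BAD = R2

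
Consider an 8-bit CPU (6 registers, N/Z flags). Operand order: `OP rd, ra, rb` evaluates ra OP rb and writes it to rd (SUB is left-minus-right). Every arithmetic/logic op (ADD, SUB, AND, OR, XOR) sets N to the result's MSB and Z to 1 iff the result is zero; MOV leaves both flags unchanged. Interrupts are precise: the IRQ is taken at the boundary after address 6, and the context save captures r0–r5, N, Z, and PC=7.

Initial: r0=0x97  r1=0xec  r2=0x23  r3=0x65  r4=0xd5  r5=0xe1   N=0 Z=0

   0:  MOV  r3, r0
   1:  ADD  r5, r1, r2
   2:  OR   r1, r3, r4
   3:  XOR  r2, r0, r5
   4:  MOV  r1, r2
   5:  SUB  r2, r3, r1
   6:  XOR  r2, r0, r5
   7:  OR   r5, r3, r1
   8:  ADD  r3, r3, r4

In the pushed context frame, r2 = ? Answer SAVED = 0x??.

SAVED = 0x98

after  0: r0=0x97 r1=0xec r2=0x23 r3=0x97 r4=0xd5 r5=0xe1  N=0 Z=0
after  1: r0=0x97 r1=0xec r2=0x23 r3=0x97 r4=0xd5 r5=0x0f  N=0 Z=0
after  2: r0=0x97 r1=0xd7 r2=0x23 r3=0x97 r4=0xd5 r5=0x0f  N=1 Z=0
after  3: r0=0x97 r1=0xd7 r2=0x98 r3=0x97 r4=0xd5 r5=0x0f  N=1 Z=0
after  4: r0=0x97 r1=0x98 r2=0x98 r3=0x97 r4=0xd5 r5=0x0f  N=1 Z=0
after  5: r0=0x97 r1=0x98 r2=0xff r3=0x97 r4=0xd5 r5=0x0f  N=1 Z=0
after  6: r0=0x97 r1=0x98 r2=0x98 r3=0x97 r4=0xd5 r5=0x0f  N=1 Z=0
-- IRQ taken; context saved, return-PC = 7 --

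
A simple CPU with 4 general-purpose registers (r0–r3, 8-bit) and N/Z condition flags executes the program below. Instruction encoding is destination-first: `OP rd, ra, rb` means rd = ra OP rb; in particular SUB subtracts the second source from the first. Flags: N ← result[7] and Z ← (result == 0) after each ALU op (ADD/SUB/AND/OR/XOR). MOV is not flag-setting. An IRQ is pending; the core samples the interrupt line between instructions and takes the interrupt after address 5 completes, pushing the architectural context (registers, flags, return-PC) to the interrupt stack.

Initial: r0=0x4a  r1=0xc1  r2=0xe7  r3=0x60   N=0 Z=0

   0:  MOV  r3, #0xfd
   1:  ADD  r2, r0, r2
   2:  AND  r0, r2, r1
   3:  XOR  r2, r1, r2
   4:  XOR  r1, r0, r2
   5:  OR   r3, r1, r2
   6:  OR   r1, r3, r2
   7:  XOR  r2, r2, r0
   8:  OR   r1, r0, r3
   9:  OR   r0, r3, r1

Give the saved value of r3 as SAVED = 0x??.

after  0: r0=0x4a r1=0xc1 r2=0xe7 r3=0xfd  N=0 Z=0
after  1: r0=0x4a r1=0xc1 r2=0x31 r3=0xfd  N=0 Z=0
after  2: r0=0x01 r1=0xc1 r2=0x31 r3=0xfd  N=0 Z=0
after  3: r0=0x01 r1=0xc1 r2=0xf0 r3=0xfd  N=1 Z=0
after  4: r0=0x01 r1=0xf1 r2=0xf0 r3=0xfd  N=1 Z=0
after  5: r0=0x01 r1=0xf1 r2=0xf0 r3=0xf1  N=1 Z=0
-- IRQ taken; context saved, return-PC = 6 --

SAVED = 0xf1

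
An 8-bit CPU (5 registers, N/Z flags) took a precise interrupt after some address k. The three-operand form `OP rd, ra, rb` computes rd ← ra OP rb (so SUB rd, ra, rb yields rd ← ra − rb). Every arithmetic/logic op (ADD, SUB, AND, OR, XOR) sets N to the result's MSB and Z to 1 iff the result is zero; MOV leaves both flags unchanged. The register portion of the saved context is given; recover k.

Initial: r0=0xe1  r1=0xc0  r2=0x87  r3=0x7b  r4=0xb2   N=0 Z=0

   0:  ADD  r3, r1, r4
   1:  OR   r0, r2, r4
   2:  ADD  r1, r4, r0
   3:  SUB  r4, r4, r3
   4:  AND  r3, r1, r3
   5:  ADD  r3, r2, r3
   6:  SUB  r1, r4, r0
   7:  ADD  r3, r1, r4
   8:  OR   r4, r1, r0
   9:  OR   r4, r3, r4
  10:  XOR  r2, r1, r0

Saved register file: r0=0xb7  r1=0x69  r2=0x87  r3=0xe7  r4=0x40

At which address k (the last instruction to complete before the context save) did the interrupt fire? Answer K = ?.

K = 5

after  0: r0=0xe1 r1=0xc0 r2=0x87 r3=0x72 r4=0xb2  N=0 Z=0
after  1: r0=0xb7 r1=0xc0 r2=0x87 r3=0x72 r4=0xb2  N=1 Z=0
after  2: r0=0xb7 r1=0x69 r2=0x87 r3=0x72 r4=0xb2  N=0 Z=0
after  3: r0=0xb7 r1=0x69 r2=0x87 r3=0x72 r4=0x40  N=0 Z=0
after  4: r0=0xb7 r1=0x69 r2=0x87 r3=0x60 r4=0x40  N=0 Z=0
after  5: r0=0xb7 r1=0x69 r2=0x87 r3=0xe7 r4=0x40  N=1 Z=0
-- IRQ taken; context saved, return-PC = 6 --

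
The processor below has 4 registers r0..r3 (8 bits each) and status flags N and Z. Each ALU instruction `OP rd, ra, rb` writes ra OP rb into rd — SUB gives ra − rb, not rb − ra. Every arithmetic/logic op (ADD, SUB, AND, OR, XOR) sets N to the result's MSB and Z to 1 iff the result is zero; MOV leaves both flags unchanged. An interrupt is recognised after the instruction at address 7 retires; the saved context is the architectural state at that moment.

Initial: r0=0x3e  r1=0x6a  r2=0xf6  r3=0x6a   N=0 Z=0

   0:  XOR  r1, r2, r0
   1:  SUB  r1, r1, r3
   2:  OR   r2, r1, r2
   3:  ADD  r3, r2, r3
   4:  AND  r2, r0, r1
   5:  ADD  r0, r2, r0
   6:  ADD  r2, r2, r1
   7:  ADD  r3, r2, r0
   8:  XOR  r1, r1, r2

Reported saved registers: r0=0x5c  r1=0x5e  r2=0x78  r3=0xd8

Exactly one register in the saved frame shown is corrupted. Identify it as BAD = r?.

after  0: r0=0x3e r1=0xc8 r2=0xf6 r3=0x6a  N=1 Z=0
after  1: r0=0x3e r1=0x5e r2=0xf6 r3=0x6a  N=0 Z=0
after  2: r0=0x3e r1=0x5e r2=0xfe r3=0x6a  N=1 Z=0
after  3: r0=0x3e r1=0x5e r2=0xfe r3=0x68  N=0 Z=0
after  4: r0=0x3e r1=0x5e r2=0x1e r3=0x68  N=0 Z=0
after  5: r0=0x5c r1=0x5e r2=0x1e r3=0x68  N=0 Z=0
after  6: r0=0x5c r1=0x5e r2=0x7c r3=0x68  N=0 Z=0
after  7: r0=0x5c r1=0x5e r2=0x7c r3=0xd8  N=1 Z=0
-- IRQ taken; context saved, return-PC = 8 --
mismatch: r2: reported 0x78 vs actual 0x7c

BAD = r2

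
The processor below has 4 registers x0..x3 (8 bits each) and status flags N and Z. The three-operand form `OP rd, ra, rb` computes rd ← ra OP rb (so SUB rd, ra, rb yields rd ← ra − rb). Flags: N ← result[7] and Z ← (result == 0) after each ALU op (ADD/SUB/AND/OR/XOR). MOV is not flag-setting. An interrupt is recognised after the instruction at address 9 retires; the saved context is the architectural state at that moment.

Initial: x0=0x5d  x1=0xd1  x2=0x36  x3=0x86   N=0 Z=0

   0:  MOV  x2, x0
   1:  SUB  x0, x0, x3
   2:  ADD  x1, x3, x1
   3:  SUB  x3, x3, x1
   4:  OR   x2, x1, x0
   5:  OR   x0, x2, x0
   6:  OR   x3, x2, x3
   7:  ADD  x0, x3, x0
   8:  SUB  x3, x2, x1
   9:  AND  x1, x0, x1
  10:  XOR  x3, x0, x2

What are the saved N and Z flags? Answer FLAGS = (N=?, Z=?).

FLAGS = (N=0, Z=0)

after  0: x0=0x5d x1=0xd1 x2=0x5d x3=0x86  N=0 Z=0
after  1: x0=0xd7 x1=0xd1 x2=0x5d x3=0x86  N=1 Z=0
after  2: x0=0xd7 x1=0x57 x2=0x5d x3=0x86  N=0 Z=0
after  3: x0=0xd7 x1=0x57 x2=0x5d x3=0x2f  N=0 Z=0
after  4: x0=0xd7 x1=0x57 x2=0xd7 x3=0x2f  N=1 Z=0
after  5: x0=0xd7 x1=0x57 x2=0xd7 x3=0x2f  N=1 Z=0
after  6: x0=0xd7 x1=0x57 x2=0xd7 x3=0xff  N=1 Z=0
after  7: x0=0xd6 x1=0x57 x2=0xd7 x3=0xff  N=1 Z=0
after  8: x0=0xd6 x1=0x57 x2=0xd7 x3=0x80  N=1 Z=0
after  9: x0=0xd6 x1=0x56 x2=0xd7 x3=0x80  N=0 Z=0
-- IRQ taken; context saved, return-PC = 10 --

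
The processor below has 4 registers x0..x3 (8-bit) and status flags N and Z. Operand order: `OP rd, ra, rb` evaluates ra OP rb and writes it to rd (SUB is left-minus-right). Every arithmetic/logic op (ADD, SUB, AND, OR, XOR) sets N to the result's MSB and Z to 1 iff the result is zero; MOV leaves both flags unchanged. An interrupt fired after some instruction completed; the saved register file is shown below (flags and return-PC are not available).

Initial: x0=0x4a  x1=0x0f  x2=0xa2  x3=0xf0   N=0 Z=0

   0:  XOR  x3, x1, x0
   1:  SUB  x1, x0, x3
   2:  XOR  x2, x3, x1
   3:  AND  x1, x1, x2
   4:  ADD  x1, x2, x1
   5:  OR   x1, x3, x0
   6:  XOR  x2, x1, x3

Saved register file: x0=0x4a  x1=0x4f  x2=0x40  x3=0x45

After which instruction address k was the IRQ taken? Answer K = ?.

K = 5

after  0: x0=0x4a x1=0x0f x2=0xa2 x3=0x45  N=0 Z=0
after  1: x0=0x4a x1=0x05 x2=0xa2 x3=0x45  N=0 Z=0
after  2: x0=0x4a x1=0x05 x2=0x40 x3=0x45  N=0 Z=0
after  3: x0=0x4a x1=0x00 x2=0x40 x3=0x45  N=0 Z=1
after  4: x0=0x4a x1=0x40 x2=0x40 x3=0x45  N=0 Z=0
after  5: x0=0x4a x1=0x4f x2=0x40 x3=0x45  N=0 Z=0
-- IRQ taken; context saved, return-PC = 6 --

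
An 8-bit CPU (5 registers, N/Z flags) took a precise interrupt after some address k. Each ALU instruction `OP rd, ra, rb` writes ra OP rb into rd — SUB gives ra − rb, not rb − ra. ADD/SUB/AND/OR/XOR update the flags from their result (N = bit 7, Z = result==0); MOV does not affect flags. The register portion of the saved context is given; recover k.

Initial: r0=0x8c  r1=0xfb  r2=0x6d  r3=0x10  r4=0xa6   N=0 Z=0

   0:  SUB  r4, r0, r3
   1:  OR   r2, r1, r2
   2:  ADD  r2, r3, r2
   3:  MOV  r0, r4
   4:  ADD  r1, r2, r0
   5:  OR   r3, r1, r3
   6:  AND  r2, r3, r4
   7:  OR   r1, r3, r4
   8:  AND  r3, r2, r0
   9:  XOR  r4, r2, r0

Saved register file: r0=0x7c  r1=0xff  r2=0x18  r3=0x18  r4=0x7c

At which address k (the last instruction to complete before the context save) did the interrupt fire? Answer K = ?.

K = 8

after  0: r0=0x8c r1=0xfb r2=0x6d r3=0x10 r4=0x7c  N=0 Z=0
after  1: r0=0x8c r1=0xfb r2=0xff r3=0x10 r4=0x7c  N=1 Z=0
after  2: r0=0x8c r1=0xfb r2=0x0f r3=0x10 r4=0x7c  N=0 Z=0
after  3: r0=0x7c r1=0xfb r2=0x0f r3=0x10 r4=0x7c  N=0 Z=0
after  4: r0=0x7c r1=0x8b r2=0x0f r3=0x10 r4=0x7c  N=1 Z=0
after  5: r0=0x7c r1=0x8b r2=0x0f r3=0x9b r4=0x7c  N=1 Z=0
after  6: r0=0x7c r1=0x8b r2=0x18 r3=0x9b r4=0x7c  N=0 Z=0
after  7: r0=0x7c r1=0xff r2=0x18 r3=0x9b r4=0x7c  N=1 Z=0
after  8: r0=0x7c r1=0xff r2=0x18 r3=0x18 r4=0x7c  N=0 Z=0
-- IRQ taken; context saved, return-PC = 9 --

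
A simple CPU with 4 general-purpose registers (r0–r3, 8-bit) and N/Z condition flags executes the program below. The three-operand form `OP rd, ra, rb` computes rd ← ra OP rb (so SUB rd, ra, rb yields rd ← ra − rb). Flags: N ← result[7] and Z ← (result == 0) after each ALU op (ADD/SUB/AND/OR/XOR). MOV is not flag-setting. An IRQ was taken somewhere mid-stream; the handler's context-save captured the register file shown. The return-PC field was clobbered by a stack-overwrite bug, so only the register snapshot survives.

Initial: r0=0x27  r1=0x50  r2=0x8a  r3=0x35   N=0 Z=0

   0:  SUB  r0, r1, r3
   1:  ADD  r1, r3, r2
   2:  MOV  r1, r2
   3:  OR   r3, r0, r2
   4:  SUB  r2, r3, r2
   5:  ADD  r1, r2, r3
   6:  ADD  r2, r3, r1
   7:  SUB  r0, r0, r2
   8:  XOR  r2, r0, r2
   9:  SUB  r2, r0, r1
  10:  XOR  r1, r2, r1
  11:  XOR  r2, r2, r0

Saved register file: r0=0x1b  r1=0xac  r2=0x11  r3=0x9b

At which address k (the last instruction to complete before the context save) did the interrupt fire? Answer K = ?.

K = 5

after  0: r0=0x1b r1=0x50 r2=0x8a r3=0x35  N=0 Z=0
after  1: r0=0x1b r1=0xbf r2=0x8a r3=0x35  N=1 Z=0
after  2: r0=0x1b r1=0x8a r2=0x8a r3=0x35  N=1 Z=0
after  3: r0=0x1b r1=0x8a r2=0x8a r3=0x9b  N=1 Z=0
after  4: r0=0x1b r1=0x8a r2=0x11 r3=0x9b  N=0 Z=0
after  5: r0=0x1b r1=0xac r2=0x11 r3=0x9b  N=1 Z=0
-- IRQ taken; context saved, return-PC = 6 --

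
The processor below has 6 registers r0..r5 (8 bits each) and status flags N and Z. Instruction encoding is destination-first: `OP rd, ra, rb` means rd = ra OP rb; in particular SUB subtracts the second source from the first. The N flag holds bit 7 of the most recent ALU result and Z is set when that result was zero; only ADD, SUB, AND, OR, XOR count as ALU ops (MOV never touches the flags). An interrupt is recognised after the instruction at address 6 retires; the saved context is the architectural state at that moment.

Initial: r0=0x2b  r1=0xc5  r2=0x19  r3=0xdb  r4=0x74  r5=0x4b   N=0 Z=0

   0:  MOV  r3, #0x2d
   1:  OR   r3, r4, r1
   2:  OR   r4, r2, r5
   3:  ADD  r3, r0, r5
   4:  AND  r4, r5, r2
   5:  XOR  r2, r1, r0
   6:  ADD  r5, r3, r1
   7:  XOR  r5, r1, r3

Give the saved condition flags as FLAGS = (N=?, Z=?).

FLAGS = (N=0, Z=0)

after  0: r0=0x2b r1=0xc5 r2=0x19 r3=0x2d r4=0x74 r5=0x4b  N=0 Z=0
after  1: r0=0x2b r1=0xc5 r2=0x19 r3=0xf5 r4=0x74 r5=0x4b  N=1 Z=0
after  2: r0=0x2b r1=0xc5 r2=0x19 r3=0xf5 r4=0x5b r5=0x4b  N=0 Z=0
after  3: r0=0x2b r1=0xc5 r2=0x19 r3=0x76 r4=0x5b r5=0x4b  N=0 Z=0
after  4: r0=0x2b r1=0xc5 r2=0x19 r3=0x76 r4=0x09 r5=0x4b  N=0 Z=0
after  5: r0=0x2b r1=0xc5 r2=0xee r3=0x76 r4=0x09 r5=0x4b  N=1 Z=0
after  6: r0=0x2b r1=0xc5 r2=0xee r3=0x76 r4=0x09 r5=0x3b  N=0 Z=0
-- IRQ taken; context saved, return-PC = 7 --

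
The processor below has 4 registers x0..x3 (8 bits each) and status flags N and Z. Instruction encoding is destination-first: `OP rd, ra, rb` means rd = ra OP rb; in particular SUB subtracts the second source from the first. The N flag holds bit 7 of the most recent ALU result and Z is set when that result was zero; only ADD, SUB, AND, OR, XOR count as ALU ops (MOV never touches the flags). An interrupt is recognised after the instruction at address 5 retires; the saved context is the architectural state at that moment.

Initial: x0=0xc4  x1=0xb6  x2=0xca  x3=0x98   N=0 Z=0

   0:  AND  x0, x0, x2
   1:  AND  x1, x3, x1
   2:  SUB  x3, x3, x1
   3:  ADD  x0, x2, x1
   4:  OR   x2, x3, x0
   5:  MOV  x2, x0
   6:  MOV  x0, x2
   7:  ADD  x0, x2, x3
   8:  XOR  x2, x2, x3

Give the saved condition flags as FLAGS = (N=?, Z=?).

FLAGS = (N=0, Z=0)

after  0: x0=0xc0 x1=0xb6 x2=0xca x3=0x98  N=1 Z=0
after  1: x0=0xc0 x1=0x90 x2=0xca x3=0x98  N=1 Z=0
after  2: x0=0xc0 x1=0x90 x2=0xca x3=0x08  N=0 Z=0
after  3: x0=0x5a x1=0x90 x2=0xca x3=0x08  N=0 Z=0
after  4: x0=0x5a x1=0x90 x2=0x5a x3=0x08  N=0 Z=0
after  5: x0=0x5a x1=0x90 x2=0x5a x3=0x08  N=0 Z=0
-- IRQ taken; context saved, return-PC = 6 --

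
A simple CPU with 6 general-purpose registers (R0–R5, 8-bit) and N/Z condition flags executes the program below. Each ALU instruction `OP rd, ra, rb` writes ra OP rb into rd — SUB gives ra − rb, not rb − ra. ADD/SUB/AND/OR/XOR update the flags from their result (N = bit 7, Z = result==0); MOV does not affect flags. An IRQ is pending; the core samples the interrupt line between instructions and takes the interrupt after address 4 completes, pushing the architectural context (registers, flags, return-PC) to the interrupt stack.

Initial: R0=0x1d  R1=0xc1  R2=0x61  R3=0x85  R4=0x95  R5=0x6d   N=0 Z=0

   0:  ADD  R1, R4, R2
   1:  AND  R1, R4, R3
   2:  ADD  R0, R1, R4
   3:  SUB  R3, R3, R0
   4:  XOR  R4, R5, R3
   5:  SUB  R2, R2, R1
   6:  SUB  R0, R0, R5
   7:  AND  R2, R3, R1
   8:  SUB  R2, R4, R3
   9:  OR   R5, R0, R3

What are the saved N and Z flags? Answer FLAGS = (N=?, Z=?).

after  0: R0=0x1d R1=0xf6 R2=0x61 R3=0x85 R4=0x95 R5=0x6d  N=1 Z=0
after  1: R0=0x1d R1=0x85 R2=0x61 R3=0x85 R4=0x95 R5=0x6d  N=1 Z=0
after  2: R0=0x1a R1=0x85 R2=0x61 R3=0x85 R4=0x95 R5=0x6d  N=0 Z=0
after  3: R0=0x1a R1=0x85 R2=0x61 R3=0x6b R4=0x95 R5=0x6d  N=0 Z=0
after  4: R0=0x1a R1=0x85 R2=0x61 R3=0x6b R4=0x06 R5=0x6d  N=0 Z=0
-- IRQ taken; context saved, return-PC = 5 --

FLAGS = (N=0, Z=0)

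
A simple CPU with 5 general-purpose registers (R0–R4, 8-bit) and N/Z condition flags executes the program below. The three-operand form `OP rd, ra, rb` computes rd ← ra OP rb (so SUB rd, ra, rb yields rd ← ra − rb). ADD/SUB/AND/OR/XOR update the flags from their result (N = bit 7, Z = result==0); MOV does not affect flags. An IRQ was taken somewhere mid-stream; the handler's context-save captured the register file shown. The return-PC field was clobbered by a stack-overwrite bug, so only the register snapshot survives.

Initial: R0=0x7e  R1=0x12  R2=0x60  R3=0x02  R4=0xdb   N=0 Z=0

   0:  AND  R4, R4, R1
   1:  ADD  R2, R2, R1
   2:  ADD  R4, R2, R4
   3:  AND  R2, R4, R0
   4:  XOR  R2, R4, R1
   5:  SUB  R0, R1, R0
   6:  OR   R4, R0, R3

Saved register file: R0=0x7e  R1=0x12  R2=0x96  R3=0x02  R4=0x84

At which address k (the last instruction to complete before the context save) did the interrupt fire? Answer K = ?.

K = 4

after  0: R0=0x7e R1=0x12 R2=0x60 R3=0x02 R4=0x12  N=0 Z=0
after  1: R0=0x7e R1=0x12 R2=0x72 R3=0x02 R4=0x12  N=0 Z=0
after  2: R0=0x7e R1=0x12 R2=0x72 R3=0x02 R4=0x84  N=1 Z=0
after  3: R0=0x7e R1=0x12 R2=0x04 R3=0x02 R4=0x84  N=0 Z=0
after  4: R0=0x7e R1=0x12 R2=0x96 R3=0x02 R4=0x84  N=1 Z=0
-- IRQ taken; context saved, return-PC = 5 --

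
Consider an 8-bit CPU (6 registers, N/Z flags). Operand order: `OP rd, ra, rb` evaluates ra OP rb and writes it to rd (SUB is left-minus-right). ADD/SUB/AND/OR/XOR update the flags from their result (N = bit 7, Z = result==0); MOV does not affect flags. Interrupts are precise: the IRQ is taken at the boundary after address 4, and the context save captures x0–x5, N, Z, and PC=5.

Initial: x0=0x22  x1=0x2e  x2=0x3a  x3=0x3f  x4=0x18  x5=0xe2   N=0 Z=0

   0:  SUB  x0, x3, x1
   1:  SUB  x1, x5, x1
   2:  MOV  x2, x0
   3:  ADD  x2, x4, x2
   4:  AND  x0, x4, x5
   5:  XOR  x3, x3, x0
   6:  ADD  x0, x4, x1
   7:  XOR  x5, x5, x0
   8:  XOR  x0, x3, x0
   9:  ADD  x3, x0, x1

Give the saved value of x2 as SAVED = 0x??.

SAVED = 0x29

after  0: x0=0x11 x1=0x2e x2=0x3a x3=0x3f x4=0x18 x5=0xe2  N=0 Z=0
after  1: x0=0x11 x1=0xb4 x2=0x3a x3=0x3f x4=0x18 x5=0xe2  N=1 Z=0
after  2: x0=0x11 x1=0xb4 x2=0x11 x3=0x3f x4=0x18 x5=0xe2  N=1 Z=0
after  3: x0=0x11 x1=0xb4 x2=0x29 x3=0x3f x4=0x18 x5=0xe2  N=0 Z=0
after  4: x0=0x00 x1=0xb4 x2=0x29 x3=0x3f x4=0x18 x5=0xe2  N=0 Z=1
-- IRQ taken; context saved, return-PC = 5 --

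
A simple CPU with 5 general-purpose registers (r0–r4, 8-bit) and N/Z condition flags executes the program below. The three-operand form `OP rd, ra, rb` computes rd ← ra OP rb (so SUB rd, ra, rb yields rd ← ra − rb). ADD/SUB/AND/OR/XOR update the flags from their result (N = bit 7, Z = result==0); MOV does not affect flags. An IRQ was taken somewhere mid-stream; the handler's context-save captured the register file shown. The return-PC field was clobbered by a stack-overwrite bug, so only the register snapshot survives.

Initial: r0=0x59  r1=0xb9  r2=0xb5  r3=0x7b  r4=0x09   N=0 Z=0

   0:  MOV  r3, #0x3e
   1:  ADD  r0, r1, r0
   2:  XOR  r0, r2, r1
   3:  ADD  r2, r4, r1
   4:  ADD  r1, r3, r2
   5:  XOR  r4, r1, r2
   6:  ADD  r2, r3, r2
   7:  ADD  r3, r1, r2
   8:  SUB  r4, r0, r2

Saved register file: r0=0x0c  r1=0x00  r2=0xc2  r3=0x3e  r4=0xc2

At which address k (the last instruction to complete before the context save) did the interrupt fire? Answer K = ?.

after  0: r0=0x59 r1=0xb9 r2=0xb5 r3=0x3e r4=0x09  N=0 Z=0
after  1: r0=0x12 r1=0xb9 r2=0xb5 r3=0x3e r4=0x09  N=0 Z=0
after  2: r0=0x0c r1=0xb9 r2=0xb5 r3=0x3e r4=0x09  N=0 Z=0
after  3: r0=0x0c r1=0xb9 r2=0xc2 r3=0x3e r4=0x09  N=1 Z=0
after  4: r0=0x0c r1=0x00 r2=0xc2 r3=0x3e r4=0x09  N=0 Z=1
after  5: r0=0x0c r1=0x00 r2=0xc2 r3=0x3e r4=0xc2  N=1 Z=0
-- IRQ taken; context saved, return-PC = 6 --

K = 5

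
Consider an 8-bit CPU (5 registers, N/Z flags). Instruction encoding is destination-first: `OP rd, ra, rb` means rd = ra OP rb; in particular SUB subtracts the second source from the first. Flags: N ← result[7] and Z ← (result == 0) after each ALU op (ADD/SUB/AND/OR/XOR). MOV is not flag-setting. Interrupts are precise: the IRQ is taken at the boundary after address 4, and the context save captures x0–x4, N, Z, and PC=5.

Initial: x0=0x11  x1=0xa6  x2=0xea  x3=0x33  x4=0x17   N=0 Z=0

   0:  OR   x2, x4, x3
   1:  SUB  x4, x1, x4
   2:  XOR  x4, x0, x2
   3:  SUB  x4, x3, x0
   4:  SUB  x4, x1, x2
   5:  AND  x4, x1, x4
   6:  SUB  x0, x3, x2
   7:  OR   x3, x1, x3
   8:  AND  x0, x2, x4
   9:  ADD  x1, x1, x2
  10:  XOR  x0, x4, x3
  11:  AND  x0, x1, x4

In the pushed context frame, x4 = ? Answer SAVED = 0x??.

after  0: x0=0x11 x1=0xa6 x2=0x37 x3=0x33 x4=0x17  N=0 Z=0
after  1: x0=0x11 x1=0xa6 x2=0x37 x3=0x33 x4=0x8f  N=1 Z=0
after  2: x0=0x11 x1=0xa6 x2=0x37 x3=0x33 x4=0x26  N=0 Z=0
after  3: x0=0x11 x1=0xa6 x2=0x37 x3=0x33 x4=0x22  N=0 Z=0
after  4: x0=0x11 x1=0xa6 x2=0x37 x3=0x33 x4=0x6f  N=0 Z=0
-- IRQ taken; context saved, return-PC = 5 --

SAVED = 0x6f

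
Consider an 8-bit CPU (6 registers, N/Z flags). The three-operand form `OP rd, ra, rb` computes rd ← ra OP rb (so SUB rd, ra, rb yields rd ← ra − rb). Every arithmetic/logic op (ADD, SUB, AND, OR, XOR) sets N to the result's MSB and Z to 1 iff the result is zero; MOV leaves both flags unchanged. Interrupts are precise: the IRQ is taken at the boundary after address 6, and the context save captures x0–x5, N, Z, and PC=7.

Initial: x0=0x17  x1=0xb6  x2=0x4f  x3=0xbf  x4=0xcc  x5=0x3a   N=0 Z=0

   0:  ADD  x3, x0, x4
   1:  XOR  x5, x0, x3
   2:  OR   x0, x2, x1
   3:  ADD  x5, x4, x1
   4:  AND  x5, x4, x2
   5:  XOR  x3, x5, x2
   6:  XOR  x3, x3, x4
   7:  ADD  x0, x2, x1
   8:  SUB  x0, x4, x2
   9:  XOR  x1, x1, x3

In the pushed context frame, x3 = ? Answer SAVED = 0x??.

after  0: x0=0x17 x1=0xb6 x2=0x4f x3=0xe3 x4=0xcc x5=0x3a  N=1 Z=0
after  1: x0=0x17 x1=0xb6 x2=0x4f x3=0xe3 x4=0xcc x5=0xf4  N=1 Z=0
after  2: x0=0xff x1=0xb6 x2=0x4f x3=0xe3 x4=0xcc x5=0xf4  N=1 Z=0
after  3: x0=0xff x1=0xb6 x2=0x4f x3=0xe3 x4=0xcc x5=0x82  N=1 Z=0
after  4: x0=0xff x1=0xb6 x2=0x4f x3=0xe3 x4=0xcc x5=0x4c  N=0 Z=0
after  5: x0=0xff x1=0xb6 x2=0x4f x3=0x03 x4=0xcc x5=0x4c  N=0 Z=0
after  6: x0=0xff x1=0xb6 x2=0x4f x3=0xcf x4=0xcc x5=0x4c  N=1 Z=0
-- IRQ taken; context saved, return-PC = 7 --

SAVED = 0xcf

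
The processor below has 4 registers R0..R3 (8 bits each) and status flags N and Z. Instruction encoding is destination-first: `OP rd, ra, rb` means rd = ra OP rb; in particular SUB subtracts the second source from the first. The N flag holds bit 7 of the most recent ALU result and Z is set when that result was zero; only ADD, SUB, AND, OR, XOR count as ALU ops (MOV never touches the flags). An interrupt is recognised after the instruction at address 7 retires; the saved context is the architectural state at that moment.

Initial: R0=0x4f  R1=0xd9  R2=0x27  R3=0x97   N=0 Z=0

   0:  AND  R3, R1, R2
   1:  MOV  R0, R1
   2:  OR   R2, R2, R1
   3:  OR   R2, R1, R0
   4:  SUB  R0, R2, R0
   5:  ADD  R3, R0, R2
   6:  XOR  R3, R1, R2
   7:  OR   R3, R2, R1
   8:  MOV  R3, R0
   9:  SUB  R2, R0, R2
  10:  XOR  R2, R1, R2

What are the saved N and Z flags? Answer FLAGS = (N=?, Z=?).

FLAGS = (N=1, Z=0)

after  0: R0=0x4f R1=0xd9 R2=0x27 R3=0x01  N=0 Z=0
after  1: R0=0xd9 R1=0xd9 R2=0x27 R3=0x01  N=0 Z=0
after  2: R0=0xd9 R1=0xd9 R2=0xff R3=0x01  N=1 Z=0
after  3: R0=0xd9 R1=0xd9 R2=0xd9 R3=0x01  N=1 Z=0
after  4: R0=0x00 R1=0xd9 R2=0xd9 R3=0x01  N=0 Z=1
after  5: R0=0x00 R1=0xd9 R2=0xd9 R3=0xd9  N=1 Z=0
after  6: R0=0x00 R1=0xd9 R2=0xd9 R3=0x00  N=0 Z=1
after  7: R0=0x00 R1=0xd9 R2=0xd9 R3=0xd9  N=1 Z=0
-- IRQ taken; context saved, return-PC = 8 --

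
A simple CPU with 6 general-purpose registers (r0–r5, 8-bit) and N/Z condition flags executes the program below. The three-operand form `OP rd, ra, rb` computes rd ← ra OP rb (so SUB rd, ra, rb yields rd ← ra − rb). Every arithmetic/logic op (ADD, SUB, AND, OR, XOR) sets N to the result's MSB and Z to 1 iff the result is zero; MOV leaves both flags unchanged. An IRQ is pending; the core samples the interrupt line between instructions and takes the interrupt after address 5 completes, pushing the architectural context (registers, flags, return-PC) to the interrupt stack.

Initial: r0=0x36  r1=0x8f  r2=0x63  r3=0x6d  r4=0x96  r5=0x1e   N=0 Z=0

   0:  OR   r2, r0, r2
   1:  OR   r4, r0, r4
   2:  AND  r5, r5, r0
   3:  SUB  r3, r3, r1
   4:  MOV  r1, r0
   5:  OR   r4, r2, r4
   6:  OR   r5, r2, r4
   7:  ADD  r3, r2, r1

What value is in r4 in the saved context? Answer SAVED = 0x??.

after  0: r0=0x36 r1=0x8f r2=0x77 r3=0x6d r4=0x96 r5=0x1e  N=0 Z=0
after  1: r0=0x36 r1=0x8f r2=0x77 r3=0x6d r4=0xb6 r5=0x1e  N=1 Z=0
after  2: r0=0x36 r1=0x8f r2=0x77 r3=0x6d r4=0xb6 r5=0x16  N=0 Z=0
after  3: r0=0x36 r1=0x8f r2=0x77 r3=0xde r4=0xb6 r5=0x16  N=1 Z=0
after  4: r0=0x36 r1=0x36 r2=0x77 r3=0xde r4=0xb6 r5=0x16  N=1 Z=0
after  5: r0=0x36 r1=0x36 r2=0x77 r3=0xde r4=0xf7 r5=0x16  N=1 Z=0
-- IRQ taken; context saved, return-PC = 6 --

SAVED = 0xf7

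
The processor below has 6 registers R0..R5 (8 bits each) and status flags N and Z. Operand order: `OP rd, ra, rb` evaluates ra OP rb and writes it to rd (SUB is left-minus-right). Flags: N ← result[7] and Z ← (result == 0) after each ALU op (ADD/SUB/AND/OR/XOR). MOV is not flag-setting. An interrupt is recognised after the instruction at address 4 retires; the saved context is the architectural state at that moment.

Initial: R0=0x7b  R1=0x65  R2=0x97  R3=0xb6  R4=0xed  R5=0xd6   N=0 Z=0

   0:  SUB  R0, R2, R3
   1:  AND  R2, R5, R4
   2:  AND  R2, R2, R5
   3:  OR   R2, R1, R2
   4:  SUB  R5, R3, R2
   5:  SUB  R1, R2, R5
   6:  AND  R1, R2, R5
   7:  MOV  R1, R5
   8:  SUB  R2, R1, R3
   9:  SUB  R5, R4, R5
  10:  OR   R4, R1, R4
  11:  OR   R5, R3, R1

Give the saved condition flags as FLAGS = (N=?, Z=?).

FLAGS = (N=1, Z=0)

after  0: R0=0xe1 R1=0x65 R2=0x97 R3=0xb6 R4=0xed R5=0xd6  N=1 Z=0
after  1: R0=0xe1 R1=0x65 R2=0xc4 R3=0xb6 R4=0xed R5=0xd6  N=1 Z=0
after  2: R0=0xe1 R1=0x65 R2=0xc4 R3=0xb6 R4=0xed R5=0xd6  N=1 Z=0
after  3: R0=0xe1 R1=0x65 R2=0xe5 R3=0xb6 R4=0xed R5=0xd6  N=1 Z=0
after  4: R0=0xe1 R1=0x65 R2=0xe5 R3=0xb6 R4=0xed R5=0xd1  N=1 Z=0
-- IRQ taken; context saved, return-PC = 5 --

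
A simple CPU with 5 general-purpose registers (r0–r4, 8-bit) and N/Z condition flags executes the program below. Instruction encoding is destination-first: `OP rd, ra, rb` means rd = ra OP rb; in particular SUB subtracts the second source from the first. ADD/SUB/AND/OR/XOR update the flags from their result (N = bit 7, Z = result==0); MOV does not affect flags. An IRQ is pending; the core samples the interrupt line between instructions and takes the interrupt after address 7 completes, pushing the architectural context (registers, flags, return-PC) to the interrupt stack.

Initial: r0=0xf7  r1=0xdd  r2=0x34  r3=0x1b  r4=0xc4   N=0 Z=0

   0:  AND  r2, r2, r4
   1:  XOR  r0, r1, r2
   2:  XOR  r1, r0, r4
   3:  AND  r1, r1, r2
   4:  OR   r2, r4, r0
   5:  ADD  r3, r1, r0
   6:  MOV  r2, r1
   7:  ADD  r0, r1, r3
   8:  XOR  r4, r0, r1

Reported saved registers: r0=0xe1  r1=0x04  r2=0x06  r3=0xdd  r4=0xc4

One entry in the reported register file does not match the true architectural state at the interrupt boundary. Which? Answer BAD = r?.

after  0: r0=0xf7 r1=0xdd r2=0x04 r3=0x1b r4=0xc4  N=0 Z=0
after  1: r0=0xd9 r1=0xdd r2=0x04 r3=0x1b r4=0xc4  N=1 Z=0
after  2: r0=0xd9 r1=0x1d r2=0x04 r3=0x1b r4=0xc4  N=0 Z=0
after  3: r0=0xd9 r1=0x04 r2=0x04 r3=0x1b r4=0xc4  N=0 Z=0
after  4: r0=0xd9 r1=0x04 r2=0xdd r3=0x1b r4=0xc4  N=1 Z=0
after  5: r0=0xd9 r1=0x04 r2=0xdd r3=0xdd r4=0xc4  N=1 Z=0
after  6: r0=0xd9 r1=0x04 r2=0x04 r3=0xdd r4=0xc4  N=1 Z=0
after  7: r0=0xe1 r1=0x04 r2=0x04 r3=0xdd r4=0xc4  N=1 Z=0
-- IRQ taken; context saved, return-PC = 8 --
mismatch: r2: reported 0x06 vs actual 0x04

BAD = r2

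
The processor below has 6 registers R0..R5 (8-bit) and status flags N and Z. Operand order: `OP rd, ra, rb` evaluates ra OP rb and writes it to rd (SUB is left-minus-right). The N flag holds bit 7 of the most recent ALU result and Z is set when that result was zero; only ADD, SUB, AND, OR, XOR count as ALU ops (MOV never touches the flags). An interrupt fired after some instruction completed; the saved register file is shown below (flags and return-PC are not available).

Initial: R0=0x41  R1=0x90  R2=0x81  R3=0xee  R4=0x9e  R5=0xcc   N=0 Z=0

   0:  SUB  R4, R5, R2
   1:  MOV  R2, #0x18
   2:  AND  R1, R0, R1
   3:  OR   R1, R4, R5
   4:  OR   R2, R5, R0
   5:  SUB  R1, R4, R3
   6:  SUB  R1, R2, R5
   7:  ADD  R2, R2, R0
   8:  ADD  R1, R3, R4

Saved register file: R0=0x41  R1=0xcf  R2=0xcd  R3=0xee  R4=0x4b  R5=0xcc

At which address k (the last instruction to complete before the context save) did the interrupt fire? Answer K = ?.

after  0: R0=0x41 R1=0x90 R2=0x81 R3=0xee R4=0x4b R5=0xcc  N=0 Z=0
after  1: R0=0x41 R1=0x90 R2=0x18 R3=0xee R4=0x4b R5=0xcc  N=0 Z=0
after  2: R0=0x41 R1=0x00 R2=0x18 R3=0xee R4=0x4b R5=0xcc  N=0 Z=1
after  3: R0=0x41 R1=0xcf R2=0x18 R3=0xee R4=0x4b R5=0xcc  N=1 Z=0
after  4: R0=0x41 R1=0xcf R2=0xcd R3=0xee R4=0x4b R5=0xcc  N=1 Z=0
-- IRQ taken; context saved, return-PC = 5 --

K = 4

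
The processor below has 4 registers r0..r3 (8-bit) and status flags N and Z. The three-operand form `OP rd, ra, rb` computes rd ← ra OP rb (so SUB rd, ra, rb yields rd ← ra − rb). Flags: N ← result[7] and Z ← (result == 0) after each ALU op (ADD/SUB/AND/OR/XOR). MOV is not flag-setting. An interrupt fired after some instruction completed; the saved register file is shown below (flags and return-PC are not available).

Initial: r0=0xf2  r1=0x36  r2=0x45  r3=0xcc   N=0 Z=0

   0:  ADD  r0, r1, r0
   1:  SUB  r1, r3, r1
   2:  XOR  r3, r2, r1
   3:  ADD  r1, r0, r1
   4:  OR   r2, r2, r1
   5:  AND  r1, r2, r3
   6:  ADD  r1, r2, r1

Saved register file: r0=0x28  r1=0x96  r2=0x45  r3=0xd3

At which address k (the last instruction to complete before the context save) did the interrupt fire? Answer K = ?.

after  0: r0=0x28 r1=0x36 r2=0x45 r3=0xcc  N=0 Z=0
after  1: r0=0x28 r1=0x96 r2=0x45 r3=0xcc  N=1 Z=0
after  2: r0=0x28 r1=0x96 r2=0x45 r3=0xd3  N=1 Z=0
-- IRQ taken; context saved, return-PC = 3 --

K = 2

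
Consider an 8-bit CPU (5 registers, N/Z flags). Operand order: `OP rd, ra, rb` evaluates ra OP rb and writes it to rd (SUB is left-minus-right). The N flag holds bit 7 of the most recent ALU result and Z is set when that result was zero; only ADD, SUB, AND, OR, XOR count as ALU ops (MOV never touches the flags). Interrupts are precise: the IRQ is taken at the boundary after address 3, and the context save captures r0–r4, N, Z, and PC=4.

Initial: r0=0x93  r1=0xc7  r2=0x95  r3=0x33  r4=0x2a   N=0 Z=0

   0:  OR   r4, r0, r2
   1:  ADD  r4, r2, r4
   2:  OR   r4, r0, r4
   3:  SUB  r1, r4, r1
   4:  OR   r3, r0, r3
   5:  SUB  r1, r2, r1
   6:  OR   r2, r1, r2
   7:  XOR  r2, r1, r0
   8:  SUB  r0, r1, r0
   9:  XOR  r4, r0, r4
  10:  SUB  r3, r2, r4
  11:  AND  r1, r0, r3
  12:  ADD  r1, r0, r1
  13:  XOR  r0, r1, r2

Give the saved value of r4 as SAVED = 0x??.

SAVED = 0xbf

after  0: r0=0x93 r1=0xc7 r2=0x95 r3=0x33 r4=0x97  N=1 Z=0
after  1: r0=0x93 r1=0xc7 r2=0x95 r3=0x33 r4=0x2c  N=0 Z=0
after  2: r0=0x93 r1=0xc7 r2=0x95 r3=0x33 r4=0xbf  N=1 Z=0
after  3: r0=0x93 r1=0xf8 r2=0x95 r3=0x33 r4=0xbf  N=1 Z=0
-- IRQ taken; context saved, return-PC = 4 --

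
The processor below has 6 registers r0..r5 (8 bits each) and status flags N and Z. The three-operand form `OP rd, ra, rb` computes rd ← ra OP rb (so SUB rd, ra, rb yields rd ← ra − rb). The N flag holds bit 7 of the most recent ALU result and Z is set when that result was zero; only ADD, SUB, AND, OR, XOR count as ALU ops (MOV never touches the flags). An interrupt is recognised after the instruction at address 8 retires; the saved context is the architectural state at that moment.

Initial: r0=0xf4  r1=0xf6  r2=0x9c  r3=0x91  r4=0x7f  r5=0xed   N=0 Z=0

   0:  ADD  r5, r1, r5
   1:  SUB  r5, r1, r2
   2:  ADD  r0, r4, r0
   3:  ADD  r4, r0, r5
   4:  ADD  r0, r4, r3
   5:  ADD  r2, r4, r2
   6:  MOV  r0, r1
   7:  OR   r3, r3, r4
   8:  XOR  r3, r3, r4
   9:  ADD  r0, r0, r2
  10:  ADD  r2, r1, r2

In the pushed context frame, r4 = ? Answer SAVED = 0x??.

after  0: r0=0xf4 r1=0xf6 r2=0x9c r3=0x91 r4=0x7f r5=0xe3  N=1 Z=0
after  1: r0=0xf4 r1=0xf6 r2=0x9c r3=0x91 r4=0x7f r5=0x5a  N=0 Z=0
after  2: r0=0x73 r1=0xf6 r2=0x9c r3=0x91 r4=0x7f r5=0x5a  N=0 Z=0
after  3: r0=0x73 r1=0xf6 r2=0x9c r3=0x91 r4=0xcd r5=0x5a  N=1 Z=0
after  4: r0=0x5e r1=0xf6 r2=0x9c r3=0x91 r4=0xcd r5=0x5a  N=0 Z=0
after  5: r0=0x5e r1=0xf6 r2=0x69 r3=0x91 r4=0xcd r5=0x5a  N=0 Z=0
after  6: r0=0xf6 r1=0xf6 r2=0x69 r3=0x91 r4=0xcd r5=0x5a  N=0 Z=0
after  7: r0=0xf6 r1=0xf6 r2=0x69 r3=0xdd r4=0xcd r5=0x5a  N=1 Z=0
after  8: r0=0xf6 r1=0xf6 r2=0x69 r3=0x10 r4=0xcd r5=0x5a  N=0 Z=0
-- IRQ taken; context saved, return-PC = 9 --

SAVED = 0xcd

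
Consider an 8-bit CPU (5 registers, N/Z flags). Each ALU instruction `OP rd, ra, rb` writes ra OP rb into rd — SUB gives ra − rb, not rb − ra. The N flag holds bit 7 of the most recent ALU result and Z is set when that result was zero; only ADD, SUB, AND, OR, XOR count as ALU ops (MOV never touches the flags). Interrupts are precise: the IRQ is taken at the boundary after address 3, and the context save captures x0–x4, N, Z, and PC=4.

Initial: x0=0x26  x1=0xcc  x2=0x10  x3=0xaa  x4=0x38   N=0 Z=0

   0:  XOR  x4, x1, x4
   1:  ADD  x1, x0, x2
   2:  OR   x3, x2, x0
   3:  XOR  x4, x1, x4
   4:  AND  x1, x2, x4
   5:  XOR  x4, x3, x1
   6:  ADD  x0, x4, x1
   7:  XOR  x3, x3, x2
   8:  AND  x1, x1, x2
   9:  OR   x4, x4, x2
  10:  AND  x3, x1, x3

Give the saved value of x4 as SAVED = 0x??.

SAVED = 0xc2

after  0: x0=0x26 x1=0xcc x2=0x10 x3=0xaa x4=0xf4  N=1 Z=0
after  1: x0=0x26 x1=0x36 x2=0x10 x3=0xaa x4=0xf4  N=0 Z=0
after  2: x0=0x26 x1=0x36 x2=0x10 x3=0x36 x4=0xf4  N=0 Z=0
after  3: x0=0x26 x1=0x36 x2=0x10 x3=0x36 x4=0xc2  N=1 Z=0
-- IRQ taken; context saved, return-PC = 4 --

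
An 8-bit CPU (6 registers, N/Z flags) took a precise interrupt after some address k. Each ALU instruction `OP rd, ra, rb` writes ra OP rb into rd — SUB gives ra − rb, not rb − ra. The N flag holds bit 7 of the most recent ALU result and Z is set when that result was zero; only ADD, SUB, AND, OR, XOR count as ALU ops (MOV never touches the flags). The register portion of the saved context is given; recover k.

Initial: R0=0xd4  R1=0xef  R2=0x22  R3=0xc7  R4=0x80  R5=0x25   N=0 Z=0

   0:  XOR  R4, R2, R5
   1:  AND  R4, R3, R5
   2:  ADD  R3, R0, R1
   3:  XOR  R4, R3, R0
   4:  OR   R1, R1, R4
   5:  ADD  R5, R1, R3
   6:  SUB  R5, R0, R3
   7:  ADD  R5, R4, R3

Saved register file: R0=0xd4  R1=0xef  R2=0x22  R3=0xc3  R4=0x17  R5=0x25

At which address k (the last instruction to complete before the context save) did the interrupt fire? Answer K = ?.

after  0: R0=0xd4 R1=0xef R2=0x22 R3=0xc7 R4=0x07 R5=0x25  N=0 Z=0
after  1: R0=0xd4 R1=0xef R2=0x22 R3=0xc7 R4=0x05 R5=0x25  N=0 Z=0
after  2: R0=0xd4 R1=0xef R2=0x22 R3=0xc3 R4=0x05 R5=0x25  N=1 Z=0
after  3: R0=0xd4 R1=0xef R2=0x22 R3=0xc3 R4=0x17 R5=0x25  N=0 Z=0
-- IRQ taken; context saved, return-PC = 4 --

K = 3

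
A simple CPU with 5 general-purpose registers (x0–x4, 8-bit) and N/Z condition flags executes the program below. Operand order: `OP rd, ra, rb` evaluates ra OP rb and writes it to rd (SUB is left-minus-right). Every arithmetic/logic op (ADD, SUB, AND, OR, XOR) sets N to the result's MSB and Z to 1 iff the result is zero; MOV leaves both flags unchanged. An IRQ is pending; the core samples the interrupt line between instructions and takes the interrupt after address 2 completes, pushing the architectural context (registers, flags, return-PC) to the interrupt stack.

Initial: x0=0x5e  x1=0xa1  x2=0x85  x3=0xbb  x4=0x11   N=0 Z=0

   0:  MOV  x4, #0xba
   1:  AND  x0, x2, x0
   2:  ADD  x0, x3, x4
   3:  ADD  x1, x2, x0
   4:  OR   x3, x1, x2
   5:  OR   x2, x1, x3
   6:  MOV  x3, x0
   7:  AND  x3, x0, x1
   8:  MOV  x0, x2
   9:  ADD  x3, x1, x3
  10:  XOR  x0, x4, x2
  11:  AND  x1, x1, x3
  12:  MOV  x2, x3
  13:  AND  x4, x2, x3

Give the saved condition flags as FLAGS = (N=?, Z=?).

after  0: x0=0x5e x1=0xa1 x2=0x85 x3=0xbb x4=0xba  N=0 Z=0
after  1: x0=0x04 x1=0xa1 x2=0x85 x3=0xbb x4=0xba  N=0 Z=0
after  2: x0=0x75 x1=0xa1 x2=0x85 x3=0xbb x4=0xba  N=0 Z=0
-- IRQ taken; context saved, return-PC = 3 --

FLAGS = (N=0, Z=0)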